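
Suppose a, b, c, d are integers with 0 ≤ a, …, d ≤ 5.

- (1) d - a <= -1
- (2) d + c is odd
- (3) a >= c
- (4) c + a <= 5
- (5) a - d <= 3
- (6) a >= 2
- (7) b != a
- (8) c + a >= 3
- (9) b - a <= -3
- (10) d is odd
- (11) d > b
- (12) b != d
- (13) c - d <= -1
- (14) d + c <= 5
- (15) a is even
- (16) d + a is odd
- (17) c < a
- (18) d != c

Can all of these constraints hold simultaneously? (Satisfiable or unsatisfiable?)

Satisfiable

Setting (a, b, c, d) = (4, 1, 0, 3) satisfies everything: constraint 1: d - a = -1; constraint 4: c + a = 4, and the others follow.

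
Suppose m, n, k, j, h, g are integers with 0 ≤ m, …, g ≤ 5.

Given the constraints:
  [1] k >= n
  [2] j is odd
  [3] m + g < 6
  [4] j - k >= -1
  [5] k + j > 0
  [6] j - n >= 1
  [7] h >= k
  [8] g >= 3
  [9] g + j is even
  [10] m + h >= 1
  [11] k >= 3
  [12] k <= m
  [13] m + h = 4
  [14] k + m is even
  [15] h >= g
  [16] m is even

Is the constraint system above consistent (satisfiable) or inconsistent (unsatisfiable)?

Unsatisfiable

From constraints 11 and 12: m ≥ k ≥ 3. From constraints 8 and 15: h ≥ g ≥ 3. Hence m + h ≥ 6. But constraint 13 requires m + h = 4, and 4 < 6. Contradiction.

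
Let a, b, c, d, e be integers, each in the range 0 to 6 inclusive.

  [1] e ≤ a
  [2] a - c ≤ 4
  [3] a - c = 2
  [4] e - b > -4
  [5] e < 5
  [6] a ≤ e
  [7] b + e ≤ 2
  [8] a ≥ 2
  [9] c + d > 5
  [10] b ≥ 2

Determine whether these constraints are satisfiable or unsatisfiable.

Unsatisfiable

From constraint 10: b ≥ 2. From constraints 6 and 8: e ≥ a ≥ 2. Hence b + e ≥ 4. But constraint 7 requires b + e ≤ 2, and 2 < 4. Contradiction.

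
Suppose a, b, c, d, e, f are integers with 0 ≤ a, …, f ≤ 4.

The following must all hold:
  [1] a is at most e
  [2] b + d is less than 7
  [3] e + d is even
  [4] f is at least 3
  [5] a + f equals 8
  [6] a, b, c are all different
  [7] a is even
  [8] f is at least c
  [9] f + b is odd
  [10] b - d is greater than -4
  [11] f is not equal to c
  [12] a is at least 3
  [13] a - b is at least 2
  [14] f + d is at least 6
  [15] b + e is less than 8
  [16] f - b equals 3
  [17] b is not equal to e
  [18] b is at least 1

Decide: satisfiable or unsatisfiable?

Satisfiable

Setting (a, b, c, d, e, f) = (4, 1, 2, 4, 4, 4) satisfies everything: constraint 2: b + d = 5; constraint 5: a + f = 8; constraint 10: b - d = -3, and the others follow.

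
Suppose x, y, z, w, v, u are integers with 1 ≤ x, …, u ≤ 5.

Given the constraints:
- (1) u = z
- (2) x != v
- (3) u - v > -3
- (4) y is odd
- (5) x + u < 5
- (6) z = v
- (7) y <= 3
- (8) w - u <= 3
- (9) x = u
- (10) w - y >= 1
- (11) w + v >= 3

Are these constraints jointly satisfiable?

From constraints 1, 6, and 9, x = u = z = v, so x = v. But constraint 2 says x ≠ v. Contradiction.

Unsatisfiable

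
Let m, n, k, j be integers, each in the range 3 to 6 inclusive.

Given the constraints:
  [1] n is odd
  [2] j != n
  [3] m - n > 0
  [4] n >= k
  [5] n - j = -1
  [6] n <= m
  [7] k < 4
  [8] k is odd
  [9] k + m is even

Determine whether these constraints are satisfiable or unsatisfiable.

Satisfiable

One satisfying assignment is m = 5, n = 3, k = 3, j = 4.
For the less obvious constraints — constraint 1: n = 3 is odd; constraint 3: m - n = 2; constraint 5: n - j = -1 — and the others hold by inspection.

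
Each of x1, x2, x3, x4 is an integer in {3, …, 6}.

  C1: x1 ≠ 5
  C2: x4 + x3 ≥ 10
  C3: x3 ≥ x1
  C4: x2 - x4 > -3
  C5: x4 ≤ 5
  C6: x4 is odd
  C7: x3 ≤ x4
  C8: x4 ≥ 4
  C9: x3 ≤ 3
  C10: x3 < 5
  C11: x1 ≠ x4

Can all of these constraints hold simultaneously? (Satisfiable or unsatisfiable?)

From constraint 5: x4 ≤ 5. From constraint 9: x3 ≤ 3. Hence x4 + x3 ≤ 8. But constraint 2 requires x4 + x3 ≥ 10, and 10 > 8. Contradiction.

Unsatisfiable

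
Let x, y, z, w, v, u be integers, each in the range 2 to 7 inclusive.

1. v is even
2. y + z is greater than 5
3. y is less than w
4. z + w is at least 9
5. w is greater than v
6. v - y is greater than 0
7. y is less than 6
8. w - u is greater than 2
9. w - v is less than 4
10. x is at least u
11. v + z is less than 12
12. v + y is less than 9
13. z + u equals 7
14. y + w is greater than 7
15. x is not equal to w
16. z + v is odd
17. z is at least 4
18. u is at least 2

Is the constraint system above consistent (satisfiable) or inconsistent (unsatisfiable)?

Satisfiable

The assignment x = 2, y = 3, z = 5, w = 6, v = 4, u = 2 works:
  constraint 2 holds since y + z = 8.
  constraint 4 holds since z + w = 11.
  constraint 6 holds since v - y = 1.
The rest check out directly.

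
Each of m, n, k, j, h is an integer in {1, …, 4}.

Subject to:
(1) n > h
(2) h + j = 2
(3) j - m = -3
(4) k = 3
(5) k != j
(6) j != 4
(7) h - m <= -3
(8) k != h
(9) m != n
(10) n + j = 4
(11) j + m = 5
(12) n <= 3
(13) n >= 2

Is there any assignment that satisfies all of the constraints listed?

Satisfiable

One satisfying assignment is m = 4, n = 3, k = 3, j = 1, h = 1.
For the less obvious constraints — constraint 2: h + j = 2; constraint 3: j - m = -3 — and the others hold by inspection.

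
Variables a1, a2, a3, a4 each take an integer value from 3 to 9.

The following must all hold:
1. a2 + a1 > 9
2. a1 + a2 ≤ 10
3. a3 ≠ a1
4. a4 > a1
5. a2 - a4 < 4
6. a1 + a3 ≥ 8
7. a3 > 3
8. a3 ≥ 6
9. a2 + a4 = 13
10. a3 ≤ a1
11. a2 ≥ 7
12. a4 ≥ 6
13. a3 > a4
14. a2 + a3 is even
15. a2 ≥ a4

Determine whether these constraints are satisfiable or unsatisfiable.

From constraints 8 and 10: a1 ≥ a3 ≥ 6. From constraints 12 and 15: a2 ≥ a4 ≥ 6. Hence a1 + a2 ≥ 12. But constraint 2 requires a1 + a2 ≤ 10, and 10 < 12. Contradiction.

Unsatisfiable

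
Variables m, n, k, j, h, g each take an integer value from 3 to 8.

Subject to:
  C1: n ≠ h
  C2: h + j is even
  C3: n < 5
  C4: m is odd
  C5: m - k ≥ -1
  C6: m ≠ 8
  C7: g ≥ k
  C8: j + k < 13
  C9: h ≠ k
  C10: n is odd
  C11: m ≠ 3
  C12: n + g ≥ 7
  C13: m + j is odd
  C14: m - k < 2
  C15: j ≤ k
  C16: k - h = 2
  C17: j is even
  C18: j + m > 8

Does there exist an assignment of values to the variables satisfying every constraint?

Setting (m, n, k, j, h, g) = (7, 3, 6, 4, 4, 6) satisfies everything: constraint 5: m - k = 1; constraint 8: j + k = 10; constraint 12: n + g = 9, and the others follow.

Satisfiable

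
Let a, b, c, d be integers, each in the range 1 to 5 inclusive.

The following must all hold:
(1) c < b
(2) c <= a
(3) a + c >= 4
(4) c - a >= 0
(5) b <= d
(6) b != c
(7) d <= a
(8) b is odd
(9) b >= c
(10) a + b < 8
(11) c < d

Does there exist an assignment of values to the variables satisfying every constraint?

Unsatisfiable

Constraints 1, 4, 5, and 7 give d ≤ a, a ≤ c, c < b, b ≤ d. Chaining: d ≤ a ≤ c < b ≤ d, which forces d < d — impossible.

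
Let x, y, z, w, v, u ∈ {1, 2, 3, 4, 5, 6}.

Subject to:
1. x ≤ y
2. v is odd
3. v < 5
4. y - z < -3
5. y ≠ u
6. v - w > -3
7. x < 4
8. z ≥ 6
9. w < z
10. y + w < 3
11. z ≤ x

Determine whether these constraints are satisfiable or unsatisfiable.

Unsatisfiable

From constraints 8 and 11: x ≥ z and z ≥ 6, so x ≥ 6. From constraint 7: x ≤ 3. But 3 < 6, so no value of x works.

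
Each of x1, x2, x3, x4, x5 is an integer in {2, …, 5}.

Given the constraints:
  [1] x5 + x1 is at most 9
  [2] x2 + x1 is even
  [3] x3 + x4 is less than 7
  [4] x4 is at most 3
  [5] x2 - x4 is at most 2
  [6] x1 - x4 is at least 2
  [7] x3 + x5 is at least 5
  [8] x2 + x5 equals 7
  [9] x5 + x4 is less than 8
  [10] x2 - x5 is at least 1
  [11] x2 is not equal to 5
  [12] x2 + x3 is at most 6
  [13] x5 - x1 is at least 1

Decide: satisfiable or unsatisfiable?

Constraints 5, 6, 10, and 13 give x1 − x4 ≥ 2, x4 − x2 ≥ -2, x2 − x5 ≥ 1, x5 − x1 ≥ 1.
Adding all 4 inequalities: the left sides telescope to 0, and the right sides sum to 2 + (-2) + 1 + 1 = 2. So 0 ≥ 2, which is false.

Unsatisfiable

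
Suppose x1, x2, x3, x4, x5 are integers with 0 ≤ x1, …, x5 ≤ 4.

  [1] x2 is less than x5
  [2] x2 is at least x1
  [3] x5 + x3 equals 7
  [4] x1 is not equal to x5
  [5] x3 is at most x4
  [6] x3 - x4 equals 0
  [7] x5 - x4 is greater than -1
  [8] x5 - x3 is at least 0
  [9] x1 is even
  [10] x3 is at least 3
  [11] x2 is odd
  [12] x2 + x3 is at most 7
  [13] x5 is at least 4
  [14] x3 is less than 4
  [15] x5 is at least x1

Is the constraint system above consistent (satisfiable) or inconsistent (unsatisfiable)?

The assignment x1 = 0, x2 = 3, x3 = 3, x4 = 3, x5 = 4 works:
  constraint 3 holds since x5 + x3 = 7.
  constraint 6 holds since x3 - x4 = 0.
The rest check out directly.

Satisfiable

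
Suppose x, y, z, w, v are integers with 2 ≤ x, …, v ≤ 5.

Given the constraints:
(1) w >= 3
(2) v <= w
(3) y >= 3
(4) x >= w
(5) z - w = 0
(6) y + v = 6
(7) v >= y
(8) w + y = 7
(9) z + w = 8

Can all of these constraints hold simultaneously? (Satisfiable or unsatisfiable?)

One satisfying assignment is x = 5, y = 3, z = 4, w = 4, v = 3.
For the less obvious constraints — constraint 5: z - w = 0; constraint 6: y + v = 6; constraint 8: w + y = 7 — and the others hold by inspection.

Satisfiable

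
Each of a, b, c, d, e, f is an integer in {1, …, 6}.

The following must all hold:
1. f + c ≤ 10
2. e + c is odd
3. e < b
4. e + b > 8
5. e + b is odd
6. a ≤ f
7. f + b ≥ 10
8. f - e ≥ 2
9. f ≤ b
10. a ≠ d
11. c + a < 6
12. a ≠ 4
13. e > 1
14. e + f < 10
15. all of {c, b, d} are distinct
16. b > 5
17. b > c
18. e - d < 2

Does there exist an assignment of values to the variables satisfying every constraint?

Satisfiable

Setting (a, b, c, d, e, f) = (2, 6, 2, 3, 3, 6) satisfies everything: constraint 1: f + c = 8; constraint 4: e + b = 9, and the others follow.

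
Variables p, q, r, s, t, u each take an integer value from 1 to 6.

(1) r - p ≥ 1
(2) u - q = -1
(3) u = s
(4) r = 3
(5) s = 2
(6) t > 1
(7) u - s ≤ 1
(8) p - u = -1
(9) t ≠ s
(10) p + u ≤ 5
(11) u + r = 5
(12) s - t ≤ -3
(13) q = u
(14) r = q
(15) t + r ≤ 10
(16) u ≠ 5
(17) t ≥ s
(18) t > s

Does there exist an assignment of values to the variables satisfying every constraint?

Unsatisfiable

Constraint 4 fixes r = 3 and constraint 5 fixes s = 2. Constraints 3, 13, and 14 give r = q = u = s, so r = s. But 3 ≠ 2 — contradiction.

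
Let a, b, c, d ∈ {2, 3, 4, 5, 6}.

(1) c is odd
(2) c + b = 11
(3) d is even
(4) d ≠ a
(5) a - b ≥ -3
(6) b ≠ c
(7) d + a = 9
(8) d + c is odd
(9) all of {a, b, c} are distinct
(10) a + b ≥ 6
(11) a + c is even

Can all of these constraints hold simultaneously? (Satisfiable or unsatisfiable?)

Satisfiable

The assignment a = 3, b = 6, c = 5, d = 6 works:
  constraint 2 holds since c + b = 11.
  constraint 5 holds since a - b = -3.
The rest check out directly.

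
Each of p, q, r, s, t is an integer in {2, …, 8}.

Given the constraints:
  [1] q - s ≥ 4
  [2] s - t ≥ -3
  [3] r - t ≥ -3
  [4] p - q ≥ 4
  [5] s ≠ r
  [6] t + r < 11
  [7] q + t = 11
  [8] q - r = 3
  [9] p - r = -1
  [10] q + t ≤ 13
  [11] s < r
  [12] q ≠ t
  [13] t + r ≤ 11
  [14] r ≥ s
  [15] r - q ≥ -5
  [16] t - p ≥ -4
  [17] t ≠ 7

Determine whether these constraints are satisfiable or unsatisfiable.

Constraints 1, 2, 4, and 16 give t − p ≥ -4, p − q ≥ 4, q − s ≥ 4, s − t ≥ -3.
Adding all 4 inequalities: the left sides telescope to 0, and the right sides sum to (-4) + 4 + 4 + (-3) = 1. So 0 ≥ 1, which is false.

Unsatisfiable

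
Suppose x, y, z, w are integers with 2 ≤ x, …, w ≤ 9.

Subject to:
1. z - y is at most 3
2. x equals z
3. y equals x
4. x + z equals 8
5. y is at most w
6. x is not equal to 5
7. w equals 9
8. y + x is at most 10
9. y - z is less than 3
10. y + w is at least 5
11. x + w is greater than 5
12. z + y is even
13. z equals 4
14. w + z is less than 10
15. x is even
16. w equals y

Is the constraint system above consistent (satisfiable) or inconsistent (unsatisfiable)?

Unsatisfiable

Constraint 7 fixes w = 9 and constraint 13 fixes z = 4. Constraints 2, 3, and 16 give w = y = x = z, so w = z. But 9 ≠ 4 — contradiction.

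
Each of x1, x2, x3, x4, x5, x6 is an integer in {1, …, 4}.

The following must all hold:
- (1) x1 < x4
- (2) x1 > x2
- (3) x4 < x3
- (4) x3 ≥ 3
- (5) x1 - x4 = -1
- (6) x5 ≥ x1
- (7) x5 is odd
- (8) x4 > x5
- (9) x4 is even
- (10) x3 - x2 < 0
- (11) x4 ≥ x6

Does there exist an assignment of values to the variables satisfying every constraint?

Unsatisfiable

Constraints 2, 3, 6, 8, and 10 give x4 < x3, x3 < x2, x2 < x1, x1 ≤ x5, x5 < x4. Chaining: x4 < x3 < x2 < x1 ≤ x5 < x4, which forces x4 < x4 — impossible.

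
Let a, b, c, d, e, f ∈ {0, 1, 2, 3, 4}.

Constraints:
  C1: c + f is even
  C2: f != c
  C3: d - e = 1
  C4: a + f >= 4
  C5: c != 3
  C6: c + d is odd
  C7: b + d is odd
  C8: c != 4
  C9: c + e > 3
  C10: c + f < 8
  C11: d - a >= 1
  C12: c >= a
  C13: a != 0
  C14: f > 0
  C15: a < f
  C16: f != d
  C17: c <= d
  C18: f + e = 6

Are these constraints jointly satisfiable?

Satisfiable

Take a = 2, b = 4, c = 2, d = 3, e = 2, f = 4. Then constraint 3: d - e = 1; constraint 4: a + f = 6; constraint 9: c + e = 4, and every other listed constraint is also met.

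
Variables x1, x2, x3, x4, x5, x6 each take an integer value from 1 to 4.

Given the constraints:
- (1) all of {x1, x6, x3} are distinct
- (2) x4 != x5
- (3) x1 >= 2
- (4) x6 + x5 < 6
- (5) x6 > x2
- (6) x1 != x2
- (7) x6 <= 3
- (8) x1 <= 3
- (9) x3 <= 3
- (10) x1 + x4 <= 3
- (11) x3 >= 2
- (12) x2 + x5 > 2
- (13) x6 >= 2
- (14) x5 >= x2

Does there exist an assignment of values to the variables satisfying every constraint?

Unsatisfiable

Constraints 3, 7, 8, 9, 11, and 13 confine each of x1, x6, x3 to the 2 values {2, 3}.
Constraint 1 requires all 3 of them to be distinct, but only 2 values are available — impossible by the pigeonhole principle.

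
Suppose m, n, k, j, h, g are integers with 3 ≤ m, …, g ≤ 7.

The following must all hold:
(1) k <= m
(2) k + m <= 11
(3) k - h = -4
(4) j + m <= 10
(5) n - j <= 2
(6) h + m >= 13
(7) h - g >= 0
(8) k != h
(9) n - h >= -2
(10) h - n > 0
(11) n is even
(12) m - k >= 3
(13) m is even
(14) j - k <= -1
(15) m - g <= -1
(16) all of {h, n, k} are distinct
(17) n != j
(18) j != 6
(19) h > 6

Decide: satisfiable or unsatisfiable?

Unsatisfiable

Constraints 5, 7, 9, 12, 14, and 15 give k − j ≥ 1, j − n ≥ -2, n − h ≥ -2, h − g ≥ 0, g − m ≥ 1, m − k ≥ 3.
Adding all 6 inequalities: the left sides telescope to 0, and the right sides sum to 1 + (-2) + (-2) + 0 + 1 + 3 = 1. So 0 ≥ 1, which is false.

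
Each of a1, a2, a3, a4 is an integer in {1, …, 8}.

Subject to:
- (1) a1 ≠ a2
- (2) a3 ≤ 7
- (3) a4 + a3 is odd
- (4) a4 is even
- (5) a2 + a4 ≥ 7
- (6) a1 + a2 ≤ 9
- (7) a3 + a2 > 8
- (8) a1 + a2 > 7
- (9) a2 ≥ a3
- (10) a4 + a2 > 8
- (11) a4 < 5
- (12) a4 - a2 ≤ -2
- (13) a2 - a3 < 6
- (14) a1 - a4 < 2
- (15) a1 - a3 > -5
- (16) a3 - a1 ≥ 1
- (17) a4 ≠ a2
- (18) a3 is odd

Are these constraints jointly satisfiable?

The assignment a1 = 1, a2 = 7, a3 = 3, a4 = 2 works:
  constraint 5 holds since a2 + a4 = 9.
  constraint 6 holds since a1 + a2 = 8.
  constraint 7 holds since a3 + a2 = 10.
The rest check out directly.

Satisfiable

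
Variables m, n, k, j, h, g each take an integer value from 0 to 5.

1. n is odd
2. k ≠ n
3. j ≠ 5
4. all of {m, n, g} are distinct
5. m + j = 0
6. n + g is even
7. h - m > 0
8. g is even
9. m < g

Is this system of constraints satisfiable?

Unsatisfiable

Constraint 1 makes n odd and constraint 8 makes g even, so n + g must be odd. Constraint 6 says n + g is even — contradiction.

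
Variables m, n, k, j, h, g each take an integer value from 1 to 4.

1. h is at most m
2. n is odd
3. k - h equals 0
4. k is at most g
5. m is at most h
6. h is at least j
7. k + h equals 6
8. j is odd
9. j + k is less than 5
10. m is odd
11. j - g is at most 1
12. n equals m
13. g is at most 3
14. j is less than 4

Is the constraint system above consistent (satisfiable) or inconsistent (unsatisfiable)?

Satisfiable

Setting (m, n, k, j, h, g) = (3, 3, 3, 1, 3, 3) satisfies everything: constraint 3: k - h = 0; constraint 7: k + h = 6; constraint 9: j + k = 4, and the others follow.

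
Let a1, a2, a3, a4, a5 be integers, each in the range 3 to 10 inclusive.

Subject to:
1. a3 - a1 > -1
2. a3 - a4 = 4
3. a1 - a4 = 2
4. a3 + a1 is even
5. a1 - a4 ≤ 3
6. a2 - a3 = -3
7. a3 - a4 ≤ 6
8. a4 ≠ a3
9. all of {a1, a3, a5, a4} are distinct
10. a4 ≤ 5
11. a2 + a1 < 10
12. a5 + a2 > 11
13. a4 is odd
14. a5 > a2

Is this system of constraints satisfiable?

Satisfiable

Setting (a1, a2, a3, a4, a5) = (5, 4, 7, 3, 10) satisfies everything: constraint 1: a3 - a1 = 2; constraint 2: a3 - a4 = 4, and the others follow.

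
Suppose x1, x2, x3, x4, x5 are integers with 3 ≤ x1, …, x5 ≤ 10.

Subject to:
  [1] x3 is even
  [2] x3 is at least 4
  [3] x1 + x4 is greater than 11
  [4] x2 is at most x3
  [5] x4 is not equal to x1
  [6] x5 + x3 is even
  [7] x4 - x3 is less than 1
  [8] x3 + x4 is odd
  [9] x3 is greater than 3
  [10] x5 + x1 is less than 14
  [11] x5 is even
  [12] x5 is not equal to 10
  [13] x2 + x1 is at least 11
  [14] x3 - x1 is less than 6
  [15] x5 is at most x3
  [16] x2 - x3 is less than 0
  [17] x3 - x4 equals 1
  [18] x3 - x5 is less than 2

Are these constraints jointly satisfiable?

Satisfiable

Setting (x1, x2, x3, x4, x5) = (5, 6, 8, 7, 8) satisfies everything: constraint 3: x1 + x4 = 12; constraint 7: x4 - x3 = -1; constraint 10: x5 + x1 = 13, and the others follow.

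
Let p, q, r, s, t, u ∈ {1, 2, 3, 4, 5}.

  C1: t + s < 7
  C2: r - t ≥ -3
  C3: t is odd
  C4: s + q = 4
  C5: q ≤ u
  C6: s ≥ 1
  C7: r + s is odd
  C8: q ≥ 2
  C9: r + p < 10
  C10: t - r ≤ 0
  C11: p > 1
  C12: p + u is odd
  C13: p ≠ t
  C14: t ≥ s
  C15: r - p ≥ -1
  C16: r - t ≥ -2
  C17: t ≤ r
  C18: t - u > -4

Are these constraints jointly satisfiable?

Setting (p, q, r, s, t, u) = (4, 2, 3, 2, 3, 5) satisfies everything: constraint 1: t + s = 5; constraint 2: r - t = 0; constraint 4: s + q = 4, and the others follow.

Satisfiable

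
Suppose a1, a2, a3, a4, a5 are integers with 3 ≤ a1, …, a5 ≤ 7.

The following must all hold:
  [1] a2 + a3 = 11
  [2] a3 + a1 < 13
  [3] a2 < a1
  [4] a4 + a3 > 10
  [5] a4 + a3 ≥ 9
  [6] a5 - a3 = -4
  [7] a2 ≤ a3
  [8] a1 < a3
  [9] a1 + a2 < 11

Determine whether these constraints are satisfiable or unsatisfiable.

Satisfiable

The assignment a1 = 5, a2 = 4, a3 = 7, a4 = 4, a5 = 3 works:
  constraint 1 holds since a2 + a3 = 11.
  constraint 2 holds since a3 + a1 = 12.
  constraint 4 holds since a4 + a3 = 11.
The rest check out directly.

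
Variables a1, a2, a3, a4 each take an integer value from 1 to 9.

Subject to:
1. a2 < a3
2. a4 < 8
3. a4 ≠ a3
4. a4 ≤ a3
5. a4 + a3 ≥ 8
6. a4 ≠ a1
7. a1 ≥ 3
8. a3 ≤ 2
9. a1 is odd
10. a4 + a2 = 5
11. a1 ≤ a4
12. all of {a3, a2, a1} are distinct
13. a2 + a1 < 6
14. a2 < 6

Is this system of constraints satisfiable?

Unsatisfiable

From constraints 7 and 11: a4 ≥ a1 and a1 ≥ 3, so a4 ≥ 3. From constraints 4 and 8: a4 ≤ a3 and a3 ≤ 2, so a4 ≤ 2. But 2 < 3, so no value of a4 works.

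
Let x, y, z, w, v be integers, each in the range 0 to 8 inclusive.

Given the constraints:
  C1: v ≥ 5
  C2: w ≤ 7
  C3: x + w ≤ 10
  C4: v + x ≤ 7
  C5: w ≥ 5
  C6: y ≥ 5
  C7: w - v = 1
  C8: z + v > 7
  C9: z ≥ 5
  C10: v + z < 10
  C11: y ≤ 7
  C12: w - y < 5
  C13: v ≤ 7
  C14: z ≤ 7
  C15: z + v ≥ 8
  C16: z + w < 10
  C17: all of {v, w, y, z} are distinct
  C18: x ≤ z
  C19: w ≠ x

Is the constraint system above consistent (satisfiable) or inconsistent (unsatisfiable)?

Unsatisfiable

Constraints 1, 2, 5, 6, 9, 11, 13, and 14 confine each of v, w, y, z to the 3 values {5, …, 7}.
Constraint 17 requires all 4 of them to be distinct, but only 3 values are available — impossible by the pigeonhole principle.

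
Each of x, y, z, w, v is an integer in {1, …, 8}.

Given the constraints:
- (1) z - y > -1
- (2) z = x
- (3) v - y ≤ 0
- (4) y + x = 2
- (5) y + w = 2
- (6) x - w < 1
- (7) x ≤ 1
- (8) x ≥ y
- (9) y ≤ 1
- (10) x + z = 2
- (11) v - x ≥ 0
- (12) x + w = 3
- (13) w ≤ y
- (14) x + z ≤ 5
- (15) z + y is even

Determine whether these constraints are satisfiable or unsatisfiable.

From constraint 7: x ≤ 1. From constraints 9 and 13: w ≤ y ≤ 1. Hence x + w ≤ 2. But constraint 12 requires x + w = 3, and 3 > 2. Contradiction.

Unsatisfiable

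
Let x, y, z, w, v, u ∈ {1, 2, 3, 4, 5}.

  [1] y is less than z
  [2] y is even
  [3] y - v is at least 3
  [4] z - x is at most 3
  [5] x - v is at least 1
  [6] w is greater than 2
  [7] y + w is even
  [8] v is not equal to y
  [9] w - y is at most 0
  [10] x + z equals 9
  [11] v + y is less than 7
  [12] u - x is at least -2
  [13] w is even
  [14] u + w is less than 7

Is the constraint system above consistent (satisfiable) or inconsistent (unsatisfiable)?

The assignment x = 4, y = 4, z = 5, w = 4, v = 1, u = 2 works:
  constraint 3 holds since y - v = 3.
  constraint 4 holds since z - x = 1.
The rest check out directly.

Satisfiable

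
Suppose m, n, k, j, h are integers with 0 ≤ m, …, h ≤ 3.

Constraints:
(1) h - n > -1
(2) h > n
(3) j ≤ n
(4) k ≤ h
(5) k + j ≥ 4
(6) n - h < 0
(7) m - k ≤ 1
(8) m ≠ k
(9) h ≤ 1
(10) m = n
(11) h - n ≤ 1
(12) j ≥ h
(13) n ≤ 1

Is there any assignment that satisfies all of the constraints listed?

From constraints 4 and 9: k ≤ h ≤ 1. From constraints 3 and 13: j ≤ n ≤ 1. Hence k + j ≤ 2. But constraint 5 requires k + j ≥ 4, and 4 > 2. Contradiction.

Unsatisfiable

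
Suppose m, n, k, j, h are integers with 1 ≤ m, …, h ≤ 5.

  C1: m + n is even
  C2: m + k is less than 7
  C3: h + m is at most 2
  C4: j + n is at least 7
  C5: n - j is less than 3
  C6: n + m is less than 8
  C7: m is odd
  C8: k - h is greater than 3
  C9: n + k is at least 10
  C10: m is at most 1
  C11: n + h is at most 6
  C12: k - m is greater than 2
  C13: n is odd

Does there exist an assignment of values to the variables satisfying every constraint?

Setting (m, n, k, j, h) = (1, 5, 5, 5, 1) satisfies everything: constraint 2: m + k = 6; constraint 3: h + m = 2; constraint 4: j + n = 10, and the others follow.

Satisfiable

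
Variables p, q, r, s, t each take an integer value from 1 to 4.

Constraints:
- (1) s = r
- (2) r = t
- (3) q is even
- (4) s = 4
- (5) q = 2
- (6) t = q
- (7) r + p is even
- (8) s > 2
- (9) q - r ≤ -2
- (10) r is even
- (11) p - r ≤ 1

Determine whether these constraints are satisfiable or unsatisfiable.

Constraint 4 fixes s = 4 and constraint 5 fixes q = 2. Constraints 1, 2, and 6 give s = r = t = q, so s = q. But 4 ≠ 2 — contradiction.

Unsatisfiable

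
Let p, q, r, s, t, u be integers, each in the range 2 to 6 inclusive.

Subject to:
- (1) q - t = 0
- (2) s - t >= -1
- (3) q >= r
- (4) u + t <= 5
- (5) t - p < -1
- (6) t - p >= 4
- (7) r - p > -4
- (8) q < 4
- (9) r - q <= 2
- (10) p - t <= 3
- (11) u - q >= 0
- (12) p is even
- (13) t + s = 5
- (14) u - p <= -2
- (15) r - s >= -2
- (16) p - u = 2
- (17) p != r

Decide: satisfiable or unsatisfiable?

Unsatisfiable

Constraints 2, 6, 9, 11, 14, and 15 give p − u ≥ 2, u − q ≥ 0, q − r ≥ -2, r − s ≥ -2, s − t ≥ -1, t − p ≥ 4.
Adding all 6 inequalities: the left sides telescope to 0, and the right sides sum to 2 + 0 + (-2) + (-2) + (-1) + 4 = 1. So 0 ≥ 1, which is false.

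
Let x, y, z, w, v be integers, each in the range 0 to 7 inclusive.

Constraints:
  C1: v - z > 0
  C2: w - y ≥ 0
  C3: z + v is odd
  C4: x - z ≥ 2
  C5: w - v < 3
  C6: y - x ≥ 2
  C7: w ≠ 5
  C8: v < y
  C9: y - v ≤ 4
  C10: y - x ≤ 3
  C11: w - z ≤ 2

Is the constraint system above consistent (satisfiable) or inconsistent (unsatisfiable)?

Constraints 2, 4, 6, and 11 give y − x ≥ 2, x − z ≥ 2, z − w ≥ -2, w − y ≥ 0.
Adding all 4 inequalities: the left sides telescope to 0, and the right sides sum to 2 + 2 + (-2) + 0 = 2. So 0 ≥ 2, which is false.

Unsatisfiable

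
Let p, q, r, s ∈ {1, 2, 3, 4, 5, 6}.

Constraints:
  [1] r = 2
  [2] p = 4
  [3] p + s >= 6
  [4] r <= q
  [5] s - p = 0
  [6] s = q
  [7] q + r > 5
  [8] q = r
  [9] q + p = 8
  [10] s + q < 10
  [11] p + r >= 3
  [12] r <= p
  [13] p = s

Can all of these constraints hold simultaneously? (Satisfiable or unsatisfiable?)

Constraint 2 fixes p = 4 and constraint 1 fixes r = 2. Constraints 6, 8, and 13 give p = s = q = r, so p = r. But 4 ≠ 2 — contradiction.

Unsatisfiable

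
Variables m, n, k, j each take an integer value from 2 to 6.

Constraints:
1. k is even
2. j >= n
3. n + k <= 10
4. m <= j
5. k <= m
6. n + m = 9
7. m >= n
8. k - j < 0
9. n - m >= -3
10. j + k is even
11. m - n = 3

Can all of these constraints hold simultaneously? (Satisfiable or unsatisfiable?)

Satisfiable

The assignment m = 6, n = 3, k = 4, j = 6 works:
  constraint 3 holds since n + k = 7.
  constraint 6 holds since n + m = 9.
The rest check out directly.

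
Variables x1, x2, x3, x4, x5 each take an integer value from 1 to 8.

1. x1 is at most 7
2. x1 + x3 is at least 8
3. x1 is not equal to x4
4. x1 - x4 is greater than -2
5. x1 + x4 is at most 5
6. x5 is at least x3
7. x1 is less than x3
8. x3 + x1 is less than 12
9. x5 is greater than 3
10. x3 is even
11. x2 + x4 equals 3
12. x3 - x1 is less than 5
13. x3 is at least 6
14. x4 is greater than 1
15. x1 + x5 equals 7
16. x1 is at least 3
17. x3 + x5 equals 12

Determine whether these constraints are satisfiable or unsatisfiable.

From constraint 16: x1 ≥ 3. From constraints 6 and 13: x5 ≥ x3 ≥ 6. Hence x1 + x5 ≥ 9. But constraint 15 requires x1 + x5 = 7, and 7 < 9. Contradiction.

Unsatisfiable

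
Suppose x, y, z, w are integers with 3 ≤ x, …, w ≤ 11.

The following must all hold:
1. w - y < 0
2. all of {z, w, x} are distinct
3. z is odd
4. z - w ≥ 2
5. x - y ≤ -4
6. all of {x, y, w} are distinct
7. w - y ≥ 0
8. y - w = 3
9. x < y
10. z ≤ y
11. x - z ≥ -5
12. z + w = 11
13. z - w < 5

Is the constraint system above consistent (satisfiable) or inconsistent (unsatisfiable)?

Unsatisfiable

Constraints 4, 5, 7, and 11 give w − y ≥ 0, y − x ≥ 4, x − z ≥ -5, z − w ≥ 2.
Adding all 4 inequalities: the left sides telescope to 0, and the right sides sum to 0 + 4 + (-5) + 2 = 1. So 0 ≥ 1, which is false.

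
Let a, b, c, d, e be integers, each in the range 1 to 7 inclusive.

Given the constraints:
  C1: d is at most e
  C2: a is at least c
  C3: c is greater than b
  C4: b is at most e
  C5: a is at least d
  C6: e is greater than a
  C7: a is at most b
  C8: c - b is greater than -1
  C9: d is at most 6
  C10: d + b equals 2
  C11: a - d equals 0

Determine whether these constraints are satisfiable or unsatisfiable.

Unsatisfiable

Constraints 2, 3, and 7 give c ≤ a, a ≤ b, b < c. Chaining: c ≤ a ≤ b < c, which forces c < c — impossible.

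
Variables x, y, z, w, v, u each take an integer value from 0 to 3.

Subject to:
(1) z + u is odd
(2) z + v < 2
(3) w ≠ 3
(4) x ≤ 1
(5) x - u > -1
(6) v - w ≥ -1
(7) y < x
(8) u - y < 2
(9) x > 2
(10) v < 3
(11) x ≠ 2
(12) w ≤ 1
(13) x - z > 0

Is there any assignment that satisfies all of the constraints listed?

From constraint 9: x ≥ 3. From constraint 4: x ≤ 1. But 1 < 3, so no value of x works.

Unsatisfiable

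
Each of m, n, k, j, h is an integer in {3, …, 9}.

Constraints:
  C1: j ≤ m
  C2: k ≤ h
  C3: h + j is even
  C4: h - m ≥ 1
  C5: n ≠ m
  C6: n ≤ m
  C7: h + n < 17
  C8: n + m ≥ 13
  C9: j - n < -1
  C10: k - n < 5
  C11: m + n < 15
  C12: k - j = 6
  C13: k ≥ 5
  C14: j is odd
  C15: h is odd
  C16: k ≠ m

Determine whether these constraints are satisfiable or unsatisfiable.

Satisfiable

Take m = 7, n = 6, k = 9, j = 3, h = 9. Then constraint 4: h - m = 2; constraint 7: h + n = 15; constraint 8: n + m = 13, and every other listed constraint is also met.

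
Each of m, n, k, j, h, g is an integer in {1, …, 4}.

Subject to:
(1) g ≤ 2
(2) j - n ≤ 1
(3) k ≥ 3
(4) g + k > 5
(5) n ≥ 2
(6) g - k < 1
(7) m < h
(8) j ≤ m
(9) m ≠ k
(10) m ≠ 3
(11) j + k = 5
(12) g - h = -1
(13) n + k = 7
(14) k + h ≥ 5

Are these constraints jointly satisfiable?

Take m = 1, n = 3, k = 4, j = 1, h = 3, g = 2. Then constraint 2: j - n = -2; constraint 4: g + k = 6, and every other listed constraint is also met.

Satisfiable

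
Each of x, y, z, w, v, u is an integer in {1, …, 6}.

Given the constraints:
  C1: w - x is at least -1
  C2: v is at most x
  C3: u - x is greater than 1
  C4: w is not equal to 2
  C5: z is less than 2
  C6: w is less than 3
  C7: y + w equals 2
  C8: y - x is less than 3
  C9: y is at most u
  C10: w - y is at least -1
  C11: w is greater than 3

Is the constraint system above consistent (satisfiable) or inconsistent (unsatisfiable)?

Unsatisfiable

From constraint 11: w ≥ 4. From constraint 6: w ≤ 2. But 2 < 4, so no value of w works.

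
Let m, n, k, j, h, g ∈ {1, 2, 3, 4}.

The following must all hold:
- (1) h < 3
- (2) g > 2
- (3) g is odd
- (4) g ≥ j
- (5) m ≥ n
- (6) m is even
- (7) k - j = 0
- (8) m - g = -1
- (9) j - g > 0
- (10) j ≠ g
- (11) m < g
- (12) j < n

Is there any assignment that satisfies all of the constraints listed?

Constraints 5, 9, 11, and 12 give g < j, j < n, n ≤ m, m < g. Chaining: g < j < n ≤ m < g, which forces g < g — impossible.

Unsatisfiable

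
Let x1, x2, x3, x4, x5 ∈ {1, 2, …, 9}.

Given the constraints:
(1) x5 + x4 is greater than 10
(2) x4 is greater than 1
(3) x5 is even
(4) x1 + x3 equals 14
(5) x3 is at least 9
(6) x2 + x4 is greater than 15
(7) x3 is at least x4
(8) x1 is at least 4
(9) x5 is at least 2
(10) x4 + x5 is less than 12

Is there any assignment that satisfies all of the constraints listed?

Satisfiable

One satisfying assignment is x1 = 5, x2 = 7, x3 = 9, x4 = 9, x5 = 2.
For the less obvious constraints — constraint 1: x5 + x4 = 11; constraint 4: x1 + x3 = 14 — and the others hold by inspection.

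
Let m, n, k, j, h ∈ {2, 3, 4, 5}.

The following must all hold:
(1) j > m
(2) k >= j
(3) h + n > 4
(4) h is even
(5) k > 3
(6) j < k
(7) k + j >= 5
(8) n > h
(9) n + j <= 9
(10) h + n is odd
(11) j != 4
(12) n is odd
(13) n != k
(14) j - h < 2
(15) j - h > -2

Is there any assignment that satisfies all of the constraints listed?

Take m = 2, n = 3, k = 5, j = 3, h = 2. Then constraint 3: h + n = 5; constraint 7: k + j = 8, and every other listed constraint is also met.

Satisfiable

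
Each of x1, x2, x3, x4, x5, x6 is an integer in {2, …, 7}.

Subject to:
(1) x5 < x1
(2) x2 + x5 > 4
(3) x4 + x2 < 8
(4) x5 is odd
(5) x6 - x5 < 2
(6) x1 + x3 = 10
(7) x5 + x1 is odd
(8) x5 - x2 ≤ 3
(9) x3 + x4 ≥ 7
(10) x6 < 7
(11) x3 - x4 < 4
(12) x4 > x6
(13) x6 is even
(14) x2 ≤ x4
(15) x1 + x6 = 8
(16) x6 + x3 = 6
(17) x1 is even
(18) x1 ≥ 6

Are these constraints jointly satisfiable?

One satisfying assignment is x1 = 6, x2 = 3, x3 = 4, x4 = 3, x5 = 3, x6 = 2.
For the less obvious constraints — constraint 2: x2 + x5 = 6; constraint 3: x4 + x2 = 6 — and the others hold by inspection.

Satisfiable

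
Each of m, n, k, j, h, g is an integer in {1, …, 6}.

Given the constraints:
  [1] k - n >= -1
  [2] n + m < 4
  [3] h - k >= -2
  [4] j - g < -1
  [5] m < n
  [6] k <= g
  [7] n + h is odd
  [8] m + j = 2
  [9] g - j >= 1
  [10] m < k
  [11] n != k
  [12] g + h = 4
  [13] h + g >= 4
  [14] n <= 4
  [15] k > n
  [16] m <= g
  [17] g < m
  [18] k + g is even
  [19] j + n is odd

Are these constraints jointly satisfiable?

Unsatisfiable

Constraints 5, 6, 15, and 17 give k ≤ g, g < m, m < n, n < k. Chaining: k ≤ g < m < n < k, which forces k < k — impossible.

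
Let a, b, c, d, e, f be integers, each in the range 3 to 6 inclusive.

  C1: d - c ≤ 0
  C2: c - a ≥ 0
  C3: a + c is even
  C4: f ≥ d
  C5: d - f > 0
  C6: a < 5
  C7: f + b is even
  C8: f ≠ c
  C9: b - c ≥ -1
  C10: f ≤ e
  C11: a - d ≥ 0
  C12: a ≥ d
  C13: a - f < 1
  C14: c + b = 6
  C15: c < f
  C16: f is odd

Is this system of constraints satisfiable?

Constraints 1, 5, and 15 give f < d, d ≤ c, c < f. Chaining: f < d ≤ c < f, which forces f < f — impossible.

Unsatisfiable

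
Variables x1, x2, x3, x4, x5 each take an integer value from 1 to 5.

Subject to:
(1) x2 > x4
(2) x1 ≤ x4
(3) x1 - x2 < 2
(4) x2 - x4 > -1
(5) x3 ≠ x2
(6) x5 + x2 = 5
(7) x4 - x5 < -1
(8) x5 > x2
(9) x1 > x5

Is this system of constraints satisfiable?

Unsatisfiable

Constraints 1, 2, 8, and 9 give x2 < x5, x5 < x1, x1 ≤ x4, x4 < x2. Chaining: x2 < x5 < x1 ≤ x4 < x2, which forces x2 < x2 — impossible.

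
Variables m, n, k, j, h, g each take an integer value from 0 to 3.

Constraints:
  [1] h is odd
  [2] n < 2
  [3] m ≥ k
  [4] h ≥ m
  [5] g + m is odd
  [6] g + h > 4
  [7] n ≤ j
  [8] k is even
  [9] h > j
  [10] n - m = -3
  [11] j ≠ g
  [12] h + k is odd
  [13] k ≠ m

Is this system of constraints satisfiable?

Try m = 3, n = 0, k = 2, j = 1, h = 3, g = 2.
Check constraint 1: h = 3 is odd; constraint 6: g + h = 5; constraint 10: n - m = -3. The remaining constraints are straightforward to verify.

Satisfiable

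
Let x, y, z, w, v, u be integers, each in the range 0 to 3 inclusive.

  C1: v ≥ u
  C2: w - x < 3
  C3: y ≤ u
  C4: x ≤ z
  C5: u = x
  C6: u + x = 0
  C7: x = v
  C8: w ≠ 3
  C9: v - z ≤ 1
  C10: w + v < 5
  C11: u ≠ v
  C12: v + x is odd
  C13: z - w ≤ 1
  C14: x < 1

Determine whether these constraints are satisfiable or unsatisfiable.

From constraints 5 and 7, u = x = v, so u = v. But constraint 11 says u ≠ v. Contradiction.

Unsatisfiable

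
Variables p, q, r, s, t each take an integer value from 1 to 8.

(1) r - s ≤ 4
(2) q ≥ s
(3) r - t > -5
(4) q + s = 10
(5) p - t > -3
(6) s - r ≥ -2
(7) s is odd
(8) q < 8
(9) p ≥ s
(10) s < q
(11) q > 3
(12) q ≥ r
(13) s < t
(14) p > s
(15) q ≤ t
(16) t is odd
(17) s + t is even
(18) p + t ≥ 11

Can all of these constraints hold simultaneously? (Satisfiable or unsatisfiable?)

Satisfiable

Try p = 7, q = 7, r = 5, s = 3, t = 7.
Check constraint 1: r - s = 2; constraint 3: r - t = -2; constraint 4: q + s = 10. The remaining constraints are straightforward to verify.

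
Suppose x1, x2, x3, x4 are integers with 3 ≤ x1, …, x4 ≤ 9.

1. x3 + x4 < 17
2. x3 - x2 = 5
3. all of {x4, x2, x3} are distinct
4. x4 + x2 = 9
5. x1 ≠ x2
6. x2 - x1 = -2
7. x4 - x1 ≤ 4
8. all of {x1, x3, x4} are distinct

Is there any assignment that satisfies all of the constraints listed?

Satisfiable

The assignment x1 = 5, x2 = 3, x3 = 8, x4 = 6 works:
  constraint 1 holds since x3 + x4 = 14.
  constraint 2 holds since x3 - x2 = 5.
The rest check out directly.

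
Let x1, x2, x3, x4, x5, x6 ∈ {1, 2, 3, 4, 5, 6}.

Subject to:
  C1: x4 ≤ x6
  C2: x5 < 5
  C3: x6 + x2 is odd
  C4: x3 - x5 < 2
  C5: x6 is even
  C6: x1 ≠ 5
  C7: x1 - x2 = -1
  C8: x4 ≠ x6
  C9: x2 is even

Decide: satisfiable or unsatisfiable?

Unsatisfiable

Constraint 5 makes x6 even and constraint 9 makes x2 even, so x6 + x2 must be even. Constraint 3 says x6 + x2 is odd — contradiction.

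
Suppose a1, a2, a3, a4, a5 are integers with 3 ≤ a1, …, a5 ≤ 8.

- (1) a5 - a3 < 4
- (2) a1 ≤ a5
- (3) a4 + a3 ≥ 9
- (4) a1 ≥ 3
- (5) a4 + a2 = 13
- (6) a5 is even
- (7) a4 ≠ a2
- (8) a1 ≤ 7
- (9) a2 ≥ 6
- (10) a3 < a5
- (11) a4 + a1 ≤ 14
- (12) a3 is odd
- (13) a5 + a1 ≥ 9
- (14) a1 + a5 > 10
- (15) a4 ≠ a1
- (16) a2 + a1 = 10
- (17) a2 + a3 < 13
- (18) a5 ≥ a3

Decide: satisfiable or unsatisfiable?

Try a1 = 4, a2 = 6, a3 = 5, a4 = 7, a5 = 8.
Check constraint 1: a5 - a3 = 3; constraint 3: a4 + a3 = 12; constraint 5: a4 + a2 = 13. The remaining constraints are straightforward to verify.

Satisfiable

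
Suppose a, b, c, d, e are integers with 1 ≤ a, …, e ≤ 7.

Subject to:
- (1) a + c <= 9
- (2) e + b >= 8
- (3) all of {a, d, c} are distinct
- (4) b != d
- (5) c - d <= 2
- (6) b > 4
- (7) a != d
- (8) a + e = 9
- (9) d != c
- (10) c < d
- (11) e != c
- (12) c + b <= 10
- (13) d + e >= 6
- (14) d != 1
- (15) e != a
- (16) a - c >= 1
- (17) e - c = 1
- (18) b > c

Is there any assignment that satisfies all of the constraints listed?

Take a = 5, b = 6, c = 3, d = 4, e = 4. Then constraint 1: a + c = 8; constraint 2: e + b = 10, and every other listed constraint is also met.

Satisfiable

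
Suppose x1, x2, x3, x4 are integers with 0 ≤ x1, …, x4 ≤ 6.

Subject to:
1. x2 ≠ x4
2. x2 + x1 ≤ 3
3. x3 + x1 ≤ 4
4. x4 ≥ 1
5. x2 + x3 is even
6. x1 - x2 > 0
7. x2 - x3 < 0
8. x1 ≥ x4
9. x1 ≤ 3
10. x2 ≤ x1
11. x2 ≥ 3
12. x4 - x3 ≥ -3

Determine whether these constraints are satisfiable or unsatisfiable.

Unsatisfiable

From constraint 11: x2 ≥ 3. From constraints 4 and 8: x1 ≥ x4 ≥ 1. Hence x2 + x1 ≥ 4. But constraint 2 requires x2 + x1 ≤ 3, and 3 < 4. Contradiction.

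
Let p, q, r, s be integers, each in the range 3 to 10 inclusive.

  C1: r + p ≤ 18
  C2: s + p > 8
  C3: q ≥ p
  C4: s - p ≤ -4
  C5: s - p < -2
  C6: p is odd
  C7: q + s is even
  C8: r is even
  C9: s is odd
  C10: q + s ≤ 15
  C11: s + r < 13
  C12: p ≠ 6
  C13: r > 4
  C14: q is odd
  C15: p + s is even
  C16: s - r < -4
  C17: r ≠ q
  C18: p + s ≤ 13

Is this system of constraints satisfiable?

Satisfiable

One satisfying assignment is p = 7, q = 9, r = 8, s = 3.
For the less obvious constraints — constraint 1: r + p = 15; constraint 2: s + p = 10 — and the others hold by inspection.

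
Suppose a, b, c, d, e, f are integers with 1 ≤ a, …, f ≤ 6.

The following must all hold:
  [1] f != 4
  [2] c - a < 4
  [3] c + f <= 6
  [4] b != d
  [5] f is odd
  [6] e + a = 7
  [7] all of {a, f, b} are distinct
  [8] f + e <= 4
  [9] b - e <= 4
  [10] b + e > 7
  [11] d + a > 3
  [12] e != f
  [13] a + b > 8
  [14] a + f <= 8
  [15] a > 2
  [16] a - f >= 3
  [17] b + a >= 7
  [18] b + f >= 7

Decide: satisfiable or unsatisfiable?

Try a = 4, b = 6, c = 5, d = 1, e = 3, f = 1.
Check constraint 2: c - a = 1; constraint 3: c + f = 6. The remaining constraints are straightforward to verify.

Satisfiable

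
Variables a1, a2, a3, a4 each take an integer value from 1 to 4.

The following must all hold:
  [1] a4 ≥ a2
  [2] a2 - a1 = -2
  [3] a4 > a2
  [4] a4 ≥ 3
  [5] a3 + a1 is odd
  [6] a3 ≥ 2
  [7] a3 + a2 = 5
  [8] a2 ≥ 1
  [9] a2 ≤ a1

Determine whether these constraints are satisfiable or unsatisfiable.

The assignment a1 = 4, a2 = 2, a3 = 3, a4 = 3 works:
  constraint 2 holds since a2 - a1 = -2.
  constraint 5 holds since a3 + a1 = 7 is odd.
  constraint 7 holds since a3 + a2 = 5.
The rest check out directly.

Satisfiable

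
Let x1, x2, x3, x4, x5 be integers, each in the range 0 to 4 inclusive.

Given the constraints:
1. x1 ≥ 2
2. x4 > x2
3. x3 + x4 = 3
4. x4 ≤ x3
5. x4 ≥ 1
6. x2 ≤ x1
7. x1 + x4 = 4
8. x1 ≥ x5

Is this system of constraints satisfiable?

Satisfiable

One satisfying assignment is x1 = 3, x2 = 0, x3 = 2, x4 = 1, x5 = 0.
For the less obvious constraints — constraint 2: x4 = 1, x2 = 0; constraint 3: x3 + x4 = 3; constraint 7: x1 + x4 = 4 — and the others hold by inspection.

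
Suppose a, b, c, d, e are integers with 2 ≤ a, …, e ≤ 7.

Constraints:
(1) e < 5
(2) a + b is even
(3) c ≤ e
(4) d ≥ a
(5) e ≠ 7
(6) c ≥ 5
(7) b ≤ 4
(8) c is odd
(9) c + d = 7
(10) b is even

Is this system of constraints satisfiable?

From constraints 3 and 6: e ≥ c and c ≥ 5, so e ≥ 5. From constraint 1: e ≤ 4. But 4 < 5, so no value of e works.

Unsatisfiable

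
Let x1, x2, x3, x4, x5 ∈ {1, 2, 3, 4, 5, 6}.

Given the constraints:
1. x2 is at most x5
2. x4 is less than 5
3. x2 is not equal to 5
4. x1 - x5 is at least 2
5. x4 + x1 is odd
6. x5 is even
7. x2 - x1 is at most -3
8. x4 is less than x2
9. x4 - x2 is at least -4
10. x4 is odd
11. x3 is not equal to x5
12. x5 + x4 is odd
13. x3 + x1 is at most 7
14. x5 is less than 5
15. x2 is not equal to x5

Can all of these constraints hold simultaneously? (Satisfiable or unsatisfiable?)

Try x1 = 6, x2 = 3, x3 = 1, x4 = 1, x5 = 4.
Check constraint 4: x1 - x5 = 2; constraint 7: x2 - x1 = -3; constraint 9: x4 - x2 = -2. The remaining constraints are straightforward to verify.

Satisfiable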